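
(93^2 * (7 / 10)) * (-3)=-181629 / 10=-18162.90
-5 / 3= -1.67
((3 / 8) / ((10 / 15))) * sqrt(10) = 9 * sqrt(10) / 16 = 1.78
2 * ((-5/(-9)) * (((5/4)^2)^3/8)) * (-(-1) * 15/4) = 390625/196608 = 1.99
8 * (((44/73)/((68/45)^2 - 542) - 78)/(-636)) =2074403248/2114265347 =0.98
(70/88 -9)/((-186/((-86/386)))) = -15523/1579512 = -0.01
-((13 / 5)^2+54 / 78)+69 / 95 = -41533 / 6175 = -6.73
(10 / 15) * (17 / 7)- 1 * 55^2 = -63491 / 21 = -3023.38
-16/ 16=-1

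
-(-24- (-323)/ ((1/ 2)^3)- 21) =-2539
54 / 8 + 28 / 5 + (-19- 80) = -1733 / 20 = -86.65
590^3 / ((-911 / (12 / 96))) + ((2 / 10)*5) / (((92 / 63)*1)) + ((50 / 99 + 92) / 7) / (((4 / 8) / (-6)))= -548646256901 / 19360572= -28338.33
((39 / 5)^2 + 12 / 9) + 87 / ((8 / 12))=28901 / 150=192.67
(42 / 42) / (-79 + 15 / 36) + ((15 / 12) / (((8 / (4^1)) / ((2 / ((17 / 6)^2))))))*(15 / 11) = 598377 / 2997797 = 0.20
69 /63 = 23 /21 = 1.10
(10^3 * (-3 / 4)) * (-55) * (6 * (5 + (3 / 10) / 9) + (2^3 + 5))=1782000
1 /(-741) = -1 /741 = -0.00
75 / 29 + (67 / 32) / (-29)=2333 / 928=2.51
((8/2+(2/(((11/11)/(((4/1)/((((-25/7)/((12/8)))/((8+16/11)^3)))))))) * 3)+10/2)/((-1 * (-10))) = -283166253/332750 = -850.99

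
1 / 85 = 0.01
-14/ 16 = -7/ 8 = -0.88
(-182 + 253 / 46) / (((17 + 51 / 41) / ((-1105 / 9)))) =940745 / 792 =1187.81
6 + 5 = 11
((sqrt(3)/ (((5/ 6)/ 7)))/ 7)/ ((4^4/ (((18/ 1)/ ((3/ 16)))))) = 9*sqrt(3)/ 20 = 0.78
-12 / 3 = -4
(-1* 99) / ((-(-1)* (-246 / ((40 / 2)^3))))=132000 / 41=3219.51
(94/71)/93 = 94/6603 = 0.01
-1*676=-676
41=41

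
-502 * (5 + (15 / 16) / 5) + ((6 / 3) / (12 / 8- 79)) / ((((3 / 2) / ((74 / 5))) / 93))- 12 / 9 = -1577483 / 600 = -2629.14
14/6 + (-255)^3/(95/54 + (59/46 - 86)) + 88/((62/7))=957682931272/4791081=199888.70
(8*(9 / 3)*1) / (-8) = -3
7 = 7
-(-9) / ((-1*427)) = -9 / 427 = -0.02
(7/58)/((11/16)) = 56/319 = 0.18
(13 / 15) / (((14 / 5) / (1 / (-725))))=-13 / 30450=-0.00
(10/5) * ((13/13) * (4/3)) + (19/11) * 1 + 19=772/33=23.39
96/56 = 12/7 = 1.71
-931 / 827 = -1.13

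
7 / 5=1.40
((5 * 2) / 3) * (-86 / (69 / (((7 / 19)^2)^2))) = -2064860 / 26976447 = -0.08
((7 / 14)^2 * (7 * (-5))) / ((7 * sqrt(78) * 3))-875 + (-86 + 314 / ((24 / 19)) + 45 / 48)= -34151 / 48-5 * sqrt(78) / 936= -711.53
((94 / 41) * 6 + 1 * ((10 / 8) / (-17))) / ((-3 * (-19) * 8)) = 38147 / 1271328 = 0.03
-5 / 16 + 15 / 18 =25 / 48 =0.52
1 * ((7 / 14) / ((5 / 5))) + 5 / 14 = 6 / 7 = 0.86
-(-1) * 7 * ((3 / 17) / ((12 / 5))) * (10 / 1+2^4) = 455 / 34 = 13.38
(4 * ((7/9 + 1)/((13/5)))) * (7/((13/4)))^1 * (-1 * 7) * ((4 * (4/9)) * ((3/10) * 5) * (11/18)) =-2759680/41067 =-67.20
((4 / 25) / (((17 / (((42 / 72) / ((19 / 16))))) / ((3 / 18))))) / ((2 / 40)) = 224 / 14535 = 0.02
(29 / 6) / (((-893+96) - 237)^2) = 29 / 6414936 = 0.00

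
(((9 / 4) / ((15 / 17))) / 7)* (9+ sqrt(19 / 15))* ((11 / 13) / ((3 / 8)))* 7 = 374* sqrt(285) / 975+ 3366 / 65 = 58.26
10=10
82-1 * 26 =56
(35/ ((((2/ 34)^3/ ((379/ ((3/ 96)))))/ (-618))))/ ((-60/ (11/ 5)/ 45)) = 2126554003728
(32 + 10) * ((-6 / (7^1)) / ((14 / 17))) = -306 / 7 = -43.71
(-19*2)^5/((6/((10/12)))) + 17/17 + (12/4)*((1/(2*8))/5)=-7923516053/720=-11004883.41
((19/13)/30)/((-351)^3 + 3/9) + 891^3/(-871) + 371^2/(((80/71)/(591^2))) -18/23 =2217693195027017752230491/51977883030320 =42666093071.42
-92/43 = -2.14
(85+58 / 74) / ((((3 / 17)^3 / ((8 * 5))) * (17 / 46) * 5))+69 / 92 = 450082663 / 1332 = 337899.90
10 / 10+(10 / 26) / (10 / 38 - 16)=3792 / 3887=0.98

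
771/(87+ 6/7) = 8.78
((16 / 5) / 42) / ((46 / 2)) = 8 / 2415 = 0.00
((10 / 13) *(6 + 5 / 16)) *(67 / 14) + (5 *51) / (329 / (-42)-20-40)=11543165 / 592592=19.48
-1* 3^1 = -3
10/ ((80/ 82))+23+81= 457/ 4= 114.25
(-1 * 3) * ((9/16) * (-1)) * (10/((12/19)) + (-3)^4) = 5229/32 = 163.41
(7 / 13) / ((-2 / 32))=-112 / 13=-8.62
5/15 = 1/3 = 0.33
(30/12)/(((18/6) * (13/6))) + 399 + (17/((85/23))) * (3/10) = 260497/650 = 400.76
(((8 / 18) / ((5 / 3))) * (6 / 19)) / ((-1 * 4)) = -2 / 95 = -0.02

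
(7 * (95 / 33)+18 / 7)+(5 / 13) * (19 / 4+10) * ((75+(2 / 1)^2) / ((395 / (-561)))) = -7372921 / 12012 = -613.80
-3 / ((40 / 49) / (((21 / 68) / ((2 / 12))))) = -9261 / 1360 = -6.81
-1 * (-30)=30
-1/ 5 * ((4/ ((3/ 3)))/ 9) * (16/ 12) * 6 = -32/ 45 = -0.71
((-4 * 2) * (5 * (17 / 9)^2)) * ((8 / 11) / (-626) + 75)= -2985034760 / 278883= -10703.54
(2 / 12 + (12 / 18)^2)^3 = 1331 / 5832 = 0.23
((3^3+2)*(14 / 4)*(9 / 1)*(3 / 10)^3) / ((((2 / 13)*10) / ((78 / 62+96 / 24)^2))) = 17038088613 / 38440000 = 443.24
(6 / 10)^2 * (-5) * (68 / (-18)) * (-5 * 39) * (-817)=1083342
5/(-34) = -5/34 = -0.15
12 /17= 0.71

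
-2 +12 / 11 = -10 / 11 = -0.91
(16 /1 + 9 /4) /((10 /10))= 73 /4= 18.25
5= 5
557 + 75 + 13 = 645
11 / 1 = 11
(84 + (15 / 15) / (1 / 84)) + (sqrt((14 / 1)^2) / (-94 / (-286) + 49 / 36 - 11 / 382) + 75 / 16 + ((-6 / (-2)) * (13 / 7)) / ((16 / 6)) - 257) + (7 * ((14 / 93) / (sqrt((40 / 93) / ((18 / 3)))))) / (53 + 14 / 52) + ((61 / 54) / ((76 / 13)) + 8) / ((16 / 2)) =-27314156872487 / 375347407680 + 1274 * sqrt(155) / 214675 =-72.70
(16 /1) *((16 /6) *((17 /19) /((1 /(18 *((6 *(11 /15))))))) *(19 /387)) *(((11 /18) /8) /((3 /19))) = 1250656 /17415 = 71.81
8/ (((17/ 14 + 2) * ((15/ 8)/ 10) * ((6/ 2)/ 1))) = 1792/ 405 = 4.42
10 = 10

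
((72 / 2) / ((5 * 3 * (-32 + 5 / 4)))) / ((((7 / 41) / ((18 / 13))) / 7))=-288 / 65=-4.43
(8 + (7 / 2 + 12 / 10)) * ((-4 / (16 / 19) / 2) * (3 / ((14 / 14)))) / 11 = -7239 / 880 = -8.23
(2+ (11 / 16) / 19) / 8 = 619 / 2432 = 0.25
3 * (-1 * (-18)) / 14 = 27 / 7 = 3.86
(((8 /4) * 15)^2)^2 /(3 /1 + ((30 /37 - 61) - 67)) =-5994000 /919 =-6522.31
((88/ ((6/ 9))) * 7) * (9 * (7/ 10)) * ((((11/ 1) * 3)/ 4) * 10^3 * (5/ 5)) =48024900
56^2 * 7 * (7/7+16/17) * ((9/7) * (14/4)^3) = 39933432/17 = 2349025.41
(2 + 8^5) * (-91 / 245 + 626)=143512938 / 7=20501848.29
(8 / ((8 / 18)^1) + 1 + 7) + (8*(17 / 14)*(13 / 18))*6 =1430 / 21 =68.10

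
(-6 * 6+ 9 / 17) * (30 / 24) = -3015 / 68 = -44.34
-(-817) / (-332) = -817 / 332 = -2.46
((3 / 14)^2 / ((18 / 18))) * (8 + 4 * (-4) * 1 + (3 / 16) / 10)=-11493 / 31360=-0.37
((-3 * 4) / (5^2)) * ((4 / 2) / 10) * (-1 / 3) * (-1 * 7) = -28 / 125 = -0.22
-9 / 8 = -1.12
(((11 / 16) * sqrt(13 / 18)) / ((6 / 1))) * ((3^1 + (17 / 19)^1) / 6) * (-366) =-24827 * sqrt(26) / 5472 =-23.13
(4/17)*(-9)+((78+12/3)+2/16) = 10881/136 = 80.01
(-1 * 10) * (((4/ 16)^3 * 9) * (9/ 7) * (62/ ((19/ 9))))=-112995/ 2128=-53.10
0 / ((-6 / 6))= 0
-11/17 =-0.65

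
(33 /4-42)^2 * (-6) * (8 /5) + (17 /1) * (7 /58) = -634111 /58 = -10932.95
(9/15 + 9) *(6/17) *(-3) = -864/85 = -10.16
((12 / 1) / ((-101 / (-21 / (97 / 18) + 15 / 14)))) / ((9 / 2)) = 5116 / 68579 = 0.07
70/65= 1.08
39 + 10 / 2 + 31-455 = -380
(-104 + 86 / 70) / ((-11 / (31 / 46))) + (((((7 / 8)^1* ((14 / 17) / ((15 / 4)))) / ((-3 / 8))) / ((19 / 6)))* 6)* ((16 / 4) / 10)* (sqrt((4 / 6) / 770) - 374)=23178439 / 152950 - 448* sqrt(1155) / 1332375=151.53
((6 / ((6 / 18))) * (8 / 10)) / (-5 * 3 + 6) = -8 / 5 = -1.60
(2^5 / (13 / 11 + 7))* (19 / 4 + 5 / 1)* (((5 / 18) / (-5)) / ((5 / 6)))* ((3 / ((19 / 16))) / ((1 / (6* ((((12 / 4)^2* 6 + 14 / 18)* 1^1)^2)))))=-4448768896 / 38475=-115627.52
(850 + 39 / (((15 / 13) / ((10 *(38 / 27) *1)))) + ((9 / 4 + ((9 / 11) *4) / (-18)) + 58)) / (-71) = -1646297 / 84348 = -19.52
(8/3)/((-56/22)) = -22/21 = -1.05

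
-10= -10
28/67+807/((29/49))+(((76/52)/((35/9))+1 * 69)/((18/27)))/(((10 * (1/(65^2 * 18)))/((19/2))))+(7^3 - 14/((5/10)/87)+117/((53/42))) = 7517708.47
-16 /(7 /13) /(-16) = 13 /7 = 1.86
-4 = -4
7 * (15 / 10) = 21 / 2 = 10.50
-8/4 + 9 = 7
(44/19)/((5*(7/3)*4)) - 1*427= -283922/665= -426.95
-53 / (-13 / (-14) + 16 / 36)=-38.60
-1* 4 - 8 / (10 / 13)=-72 / 5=-14.40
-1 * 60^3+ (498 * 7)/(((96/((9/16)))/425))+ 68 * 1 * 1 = -53056267/256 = -207251.04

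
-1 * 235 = -235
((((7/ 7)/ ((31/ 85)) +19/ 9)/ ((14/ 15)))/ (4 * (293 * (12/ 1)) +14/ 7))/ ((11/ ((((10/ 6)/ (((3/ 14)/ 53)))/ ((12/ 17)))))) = 15249425/ 777033972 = 0.02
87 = 87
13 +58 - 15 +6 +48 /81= 62.59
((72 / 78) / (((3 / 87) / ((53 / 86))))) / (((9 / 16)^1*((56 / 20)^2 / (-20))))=-6148000 / 82173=-74.82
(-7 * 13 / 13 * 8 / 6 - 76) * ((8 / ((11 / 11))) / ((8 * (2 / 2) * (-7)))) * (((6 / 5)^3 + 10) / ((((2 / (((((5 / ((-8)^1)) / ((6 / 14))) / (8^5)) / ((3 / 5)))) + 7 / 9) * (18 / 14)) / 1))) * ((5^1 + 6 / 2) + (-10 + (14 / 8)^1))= 656768 / 636991545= 0.00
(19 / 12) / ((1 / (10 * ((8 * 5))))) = 1900 / 3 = 633.33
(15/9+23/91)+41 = 11717/273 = 42.92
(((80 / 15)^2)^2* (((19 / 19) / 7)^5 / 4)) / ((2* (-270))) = -4096 / 183784545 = -0.00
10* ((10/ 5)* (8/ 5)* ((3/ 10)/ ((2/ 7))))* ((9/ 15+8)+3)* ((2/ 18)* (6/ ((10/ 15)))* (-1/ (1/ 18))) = -175392/ 25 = -7015.68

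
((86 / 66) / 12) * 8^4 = 44032 / 99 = 444.77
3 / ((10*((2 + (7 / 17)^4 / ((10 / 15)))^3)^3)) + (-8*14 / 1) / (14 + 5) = -35174676327680257701810586737861735813812411323865168 / 5967622157663777171147054542029040244990991087051065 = -5.89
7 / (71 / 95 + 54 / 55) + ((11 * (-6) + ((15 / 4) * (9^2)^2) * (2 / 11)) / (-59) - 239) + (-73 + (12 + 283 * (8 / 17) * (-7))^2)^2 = 140458878124283741648581 / 195897336206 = 717002491430.42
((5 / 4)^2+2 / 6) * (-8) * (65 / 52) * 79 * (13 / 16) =-467285 / 384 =-1216.89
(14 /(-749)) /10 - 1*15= -8026 /535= -15.00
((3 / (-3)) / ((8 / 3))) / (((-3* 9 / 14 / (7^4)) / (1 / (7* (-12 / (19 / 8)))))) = -45619 / 3456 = -13.20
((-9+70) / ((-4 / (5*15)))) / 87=-1525 / 116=-13.15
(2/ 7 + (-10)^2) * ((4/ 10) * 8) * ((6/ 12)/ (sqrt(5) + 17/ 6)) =572832/ 3815 - 202176 * sqrt(5)/ 3815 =31.65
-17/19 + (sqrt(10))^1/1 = -17/19 + sqrt(10) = 2.27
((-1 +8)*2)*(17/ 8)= 119/ 4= 29.75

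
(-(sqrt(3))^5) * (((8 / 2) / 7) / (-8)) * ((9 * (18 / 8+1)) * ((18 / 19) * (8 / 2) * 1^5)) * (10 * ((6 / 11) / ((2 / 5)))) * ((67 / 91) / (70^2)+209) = 203813456229 * sqrt(3) / 1003618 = 351742.66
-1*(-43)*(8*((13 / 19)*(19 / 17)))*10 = 44720 / 17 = 2630.59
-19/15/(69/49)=-931/1035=-0.90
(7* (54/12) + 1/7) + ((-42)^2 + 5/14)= 1796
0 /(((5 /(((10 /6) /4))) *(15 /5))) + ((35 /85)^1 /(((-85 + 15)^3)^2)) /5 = 1 /1428595000000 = 0.00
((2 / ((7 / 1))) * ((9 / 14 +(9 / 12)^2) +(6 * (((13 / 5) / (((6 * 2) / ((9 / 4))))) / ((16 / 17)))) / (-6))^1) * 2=6159 / 15680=0.39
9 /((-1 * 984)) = -3 /328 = -0.01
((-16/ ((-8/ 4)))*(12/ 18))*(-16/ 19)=-256/ 57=-4.49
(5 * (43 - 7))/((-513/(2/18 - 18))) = 3220/513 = 6.28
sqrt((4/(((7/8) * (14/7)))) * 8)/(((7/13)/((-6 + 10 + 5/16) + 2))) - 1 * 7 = -7 + 1313 * sqrt(14)/98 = 43.13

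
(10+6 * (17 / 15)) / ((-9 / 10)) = -56 / 3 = -18.67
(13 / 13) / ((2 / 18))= 9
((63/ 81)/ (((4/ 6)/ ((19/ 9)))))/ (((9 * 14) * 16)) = 19/ 15552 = 0.00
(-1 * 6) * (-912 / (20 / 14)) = 3830.40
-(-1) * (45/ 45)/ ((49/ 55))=55/ 49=1.12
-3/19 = -0.16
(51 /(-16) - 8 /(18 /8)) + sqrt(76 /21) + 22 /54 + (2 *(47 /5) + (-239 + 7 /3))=-484277 /2160 + 2 *sqrt(399) /21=-222.30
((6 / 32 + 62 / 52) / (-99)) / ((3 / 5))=-1435 / 61776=-0.02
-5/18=-0.28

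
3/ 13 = 0.23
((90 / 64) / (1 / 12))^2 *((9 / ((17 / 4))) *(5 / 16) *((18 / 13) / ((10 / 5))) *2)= 7381125 / 28288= 260.93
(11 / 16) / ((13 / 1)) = 11 / 208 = 0.05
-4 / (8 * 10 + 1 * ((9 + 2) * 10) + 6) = -1 / 49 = -0.02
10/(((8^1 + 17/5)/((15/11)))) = 250/209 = 1.20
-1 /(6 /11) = -11 /6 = -1.83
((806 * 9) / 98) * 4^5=3714048 / 49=75796.90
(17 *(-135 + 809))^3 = 1504272283912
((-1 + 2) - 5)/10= -2/5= -0.40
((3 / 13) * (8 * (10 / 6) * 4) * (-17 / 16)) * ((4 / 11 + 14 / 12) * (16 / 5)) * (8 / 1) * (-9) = 659328 / 143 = 4610.69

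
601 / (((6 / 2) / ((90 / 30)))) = 601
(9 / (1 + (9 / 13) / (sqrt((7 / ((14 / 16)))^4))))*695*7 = 36429120 / 841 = 43316.43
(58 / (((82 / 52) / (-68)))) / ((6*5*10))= -25636 / 3075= -8.34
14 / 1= 14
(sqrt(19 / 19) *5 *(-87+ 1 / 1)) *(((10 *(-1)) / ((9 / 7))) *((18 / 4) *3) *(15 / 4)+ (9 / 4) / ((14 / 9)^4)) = 12995922465 / 76832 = 169147.26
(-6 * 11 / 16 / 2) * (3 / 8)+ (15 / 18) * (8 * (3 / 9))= 1669 / 1152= 1.45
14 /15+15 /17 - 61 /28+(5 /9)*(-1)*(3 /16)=-0.47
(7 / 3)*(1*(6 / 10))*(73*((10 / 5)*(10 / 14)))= 146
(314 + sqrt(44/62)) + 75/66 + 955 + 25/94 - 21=sqrt(682)/31 + 645941/517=1250.24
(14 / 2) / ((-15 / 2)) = -14 / 15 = -0.93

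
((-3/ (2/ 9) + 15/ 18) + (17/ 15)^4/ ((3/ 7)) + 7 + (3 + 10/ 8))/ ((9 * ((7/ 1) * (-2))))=-1477963/ 76545000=-0.02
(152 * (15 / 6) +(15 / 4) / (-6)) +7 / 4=381.12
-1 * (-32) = 32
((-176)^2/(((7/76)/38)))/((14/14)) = 89458688/7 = 12779812.57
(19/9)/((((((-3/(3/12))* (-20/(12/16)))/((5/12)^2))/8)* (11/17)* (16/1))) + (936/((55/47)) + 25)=7525848971/9123840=824.86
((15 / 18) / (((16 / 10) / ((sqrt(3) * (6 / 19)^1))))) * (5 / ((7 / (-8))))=-125 * sqrt(3) / 133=-1.63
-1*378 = -378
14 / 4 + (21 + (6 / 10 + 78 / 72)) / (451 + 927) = 290741 / 82680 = 3.52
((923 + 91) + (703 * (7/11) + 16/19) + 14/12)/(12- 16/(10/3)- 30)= -64.18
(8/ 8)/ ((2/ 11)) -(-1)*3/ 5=61/ 10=6.10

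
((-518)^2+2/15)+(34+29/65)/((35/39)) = 140890321/525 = 268362.52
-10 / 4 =-5 / 2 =-2.50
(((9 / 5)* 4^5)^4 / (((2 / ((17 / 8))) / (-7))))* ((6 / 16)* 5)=-20120006226345984 / 125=-160960049810767.87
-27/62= -0.44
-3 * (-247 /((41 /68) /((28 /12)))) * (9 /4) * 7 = 1851759 /41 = 45164.85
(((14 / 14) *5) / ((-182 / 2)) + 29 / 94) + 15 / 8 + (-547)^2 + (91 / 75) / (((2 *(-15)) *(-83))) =955955321222453 / 3194919000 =299211.13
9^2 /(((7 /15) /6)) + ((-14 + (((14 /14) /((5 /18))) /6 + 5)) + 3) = 36261 /35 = 1036.03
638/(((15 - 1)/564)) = 179916/7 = 25702.29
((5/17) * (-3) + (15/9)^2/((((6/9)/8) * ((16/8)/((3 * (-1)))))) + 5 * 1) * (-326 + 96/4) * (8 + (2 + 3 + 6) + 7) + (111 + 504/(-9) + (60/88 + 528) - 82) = 134927949/374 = 360769.92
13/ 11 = 1.18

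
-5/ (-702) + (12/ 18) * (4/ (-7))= -1837/ 4914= -0.37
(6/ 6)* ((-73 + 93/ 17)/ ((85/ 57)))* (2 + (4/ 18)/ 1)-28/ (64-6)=-2542330/ 25143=-101.11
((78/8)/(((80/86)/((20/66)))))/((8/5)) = 1.99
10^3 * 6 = 6000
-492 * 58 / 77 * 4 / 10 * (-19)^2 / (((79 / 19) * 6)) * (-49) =105109.24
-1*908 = -908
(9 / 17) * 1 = 9 / 17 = 0.53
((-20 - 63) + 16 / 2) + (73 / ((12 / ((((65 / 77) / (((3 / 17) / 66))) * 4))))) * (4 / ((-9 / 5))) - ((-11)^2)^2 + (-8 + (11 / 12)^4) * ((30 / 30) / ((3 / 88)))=-1741928131 / 54432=-32001.91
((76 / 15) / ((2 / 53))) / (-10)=-1007 / 75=-13.43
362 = 362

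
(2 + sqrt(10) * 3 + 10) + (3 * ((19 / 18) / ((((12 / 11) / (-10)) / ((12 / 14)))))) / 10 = 3 * sqrt(10) + 799 / 84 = 19.00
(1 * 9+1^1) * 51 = 510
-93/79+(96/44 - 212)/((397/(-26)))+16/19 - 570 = -3648398783/6554867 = -556.59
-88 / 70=-1.26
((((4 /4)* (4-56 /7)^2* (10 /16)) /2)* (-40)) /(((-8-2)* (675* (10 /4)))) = 8 /675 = 0.01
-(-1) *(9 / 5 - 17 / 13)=32 / 65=0.49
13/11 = 1.18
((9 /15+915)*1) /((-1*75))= -1526 /125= -12.21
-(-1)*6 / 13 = 6 / 13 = 0.46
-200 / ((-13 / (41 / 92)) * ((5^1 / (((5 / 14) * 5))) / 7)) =5125 / 299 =17.14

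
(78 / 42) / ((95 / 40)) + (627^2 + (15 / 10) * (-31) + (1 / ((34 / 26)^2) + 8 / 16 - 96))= 15105293852 / 38437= 392988.37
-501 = -501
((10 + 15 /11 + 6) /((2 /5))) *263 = 251165 /22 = 11416.59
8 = 8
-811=-811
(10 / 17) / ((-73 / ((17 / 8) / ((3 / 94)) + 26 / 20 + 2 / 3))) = -1371 / 2482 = -0.55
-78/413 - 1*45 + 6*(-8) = -93.19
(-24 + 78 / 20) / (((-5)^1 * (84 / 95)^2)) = 24187 / 4704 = 5.14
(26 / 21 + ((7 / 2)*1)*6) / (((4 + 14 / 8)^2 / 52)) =388544 / 11109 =34.98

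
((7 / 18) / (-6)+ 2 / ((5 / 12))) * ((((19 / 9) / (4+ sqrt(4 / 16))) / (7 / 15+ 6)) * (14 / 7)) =48583 / 70713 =0.69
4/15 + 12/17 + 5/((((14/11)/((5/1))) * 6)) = 4.25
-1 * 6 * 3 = -18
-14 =-14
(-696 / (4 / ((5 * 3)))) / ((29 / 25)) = -2250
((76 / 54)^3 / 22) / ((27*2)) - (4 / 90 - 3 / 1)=86457277 / 29229255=2.96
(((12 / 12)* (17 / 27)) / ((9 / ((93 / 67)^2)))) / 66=16337 / 7999398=0.00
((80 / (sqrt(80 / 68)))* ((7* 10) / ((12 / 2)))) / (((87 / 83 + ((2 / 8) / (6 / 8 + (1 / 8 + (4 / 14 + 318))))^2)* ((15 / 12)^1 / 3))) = 5939105246368* sqrt(85) / 27791655491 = 1970.23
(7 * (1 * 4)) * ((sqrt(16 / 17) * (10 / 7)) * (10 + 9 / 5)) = 457.91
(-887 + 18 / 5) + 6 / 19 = -83893 / 95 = -883.08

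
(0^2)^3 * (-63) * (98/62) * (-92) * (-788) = 0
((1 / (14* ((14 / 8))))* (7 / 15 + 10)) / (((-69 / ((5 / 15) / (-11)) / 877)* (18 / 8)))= 1101512 / 15062355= 0.07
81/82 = 0.99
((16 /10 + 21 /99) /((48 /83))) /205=0.02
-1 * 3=-3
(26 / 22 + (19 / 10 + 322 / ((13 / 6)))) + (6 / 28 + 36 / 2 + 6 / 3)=860417 / 5005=171.91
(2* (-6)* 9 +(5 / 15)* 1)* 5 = -1615 / 3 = -538.33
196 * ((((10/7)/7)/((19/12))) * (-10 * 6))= -1515.79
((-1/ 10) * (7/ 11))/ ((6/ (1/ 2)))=-7/ 1320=-0.01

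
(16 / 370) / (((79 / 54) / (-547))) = -236304 / 14615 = -16.17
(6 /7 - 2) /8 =-1 /7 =-0.14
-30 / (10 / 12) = -36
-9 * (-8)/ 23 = 72/ 23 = 3.13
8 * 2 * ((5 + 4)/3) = 48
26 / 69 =0.38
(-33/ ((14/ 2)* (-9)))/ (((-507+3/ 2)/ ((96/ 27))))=-704/ 191079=-0.00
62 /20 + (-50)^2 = 25031 /10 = 2503.10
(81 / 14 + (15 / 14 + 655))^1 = 661.86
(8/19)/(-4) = -2/19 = -0.11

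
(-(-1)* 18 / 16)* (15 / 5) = 27 / 8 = 3.38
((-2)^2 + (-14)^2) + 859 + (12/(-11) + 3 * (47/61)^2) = 43374174/40931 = 1059.69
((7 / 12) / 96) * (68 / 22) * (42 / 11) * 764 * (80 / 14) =113645 / 363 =313.07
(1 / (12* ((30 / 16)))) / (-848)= -1 / 19080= -0.00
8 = 8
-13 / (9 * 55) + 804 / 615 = 25999 / 20295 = 1.28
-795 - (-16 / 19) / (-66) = -498473 / 627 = -795.01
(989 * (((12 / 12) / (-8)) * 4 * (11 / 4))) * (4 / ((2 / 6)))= -32637 / 2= -16318.50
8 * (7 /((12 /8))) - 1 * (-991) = 3085 /3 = 1028.33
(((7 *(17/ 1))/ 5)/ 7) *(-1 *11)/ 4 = -187/ 20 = -9.35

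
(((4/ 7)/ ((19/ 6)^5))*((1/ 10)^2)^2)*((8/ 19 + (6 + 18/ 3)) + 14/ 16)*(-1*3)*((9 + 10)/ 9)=-163701/ 10832933125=-0.00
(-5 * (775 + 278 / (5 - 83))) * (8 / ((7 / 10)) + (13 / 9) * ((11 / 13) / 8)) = -4824505 / 108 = -44671.34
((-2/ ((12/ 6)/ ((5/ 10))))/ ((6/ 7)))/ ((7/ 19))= -19/ 12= -1.58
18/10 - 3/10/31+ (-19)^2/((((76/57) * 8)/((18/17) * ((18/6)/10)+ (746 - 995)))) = -354757557/42160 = -8414.55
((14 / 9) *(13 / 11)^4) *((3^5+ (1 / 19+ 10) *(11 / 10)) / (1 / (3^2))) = 9650676217 / 1390895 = 6938.46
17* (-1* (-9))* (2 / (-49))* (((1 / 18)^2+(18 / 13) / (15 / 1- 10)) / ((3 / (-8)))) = 400996 / 85995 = 4.66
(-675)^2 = 455625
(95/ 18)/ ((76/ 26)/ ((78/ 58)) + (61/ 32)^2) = 1644032/ 1808997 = 0.91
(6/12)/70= 1/140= 0.01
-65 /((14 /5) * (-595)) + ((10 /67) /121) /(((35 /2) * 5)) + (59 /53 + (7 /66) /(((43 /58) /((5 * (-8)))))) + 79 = 34365144601439 /461711566470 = 74.43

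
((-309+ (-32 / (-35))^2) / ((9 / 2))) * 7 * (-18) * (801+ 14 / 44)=13309930258 / 1925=6914249.48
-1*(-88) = 88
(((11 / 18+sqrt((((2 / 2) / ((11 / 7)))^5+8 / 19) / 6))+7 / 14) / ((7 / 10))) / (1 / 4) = 20*sqrt(2016107214) / 531069+400 / 63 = 8.04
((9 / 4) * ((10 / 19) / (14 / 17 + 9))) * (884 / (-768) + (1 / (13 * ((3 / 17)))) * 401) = 110520825 / 5279872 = 20.93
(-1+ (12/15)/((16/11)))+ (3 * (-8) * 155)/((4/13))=-241809/20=-12090.45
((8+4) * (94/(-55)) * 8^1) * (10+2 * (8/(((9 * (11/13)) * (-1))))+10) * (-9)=15990528/605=26430.62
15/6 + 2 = 9/2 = 4.50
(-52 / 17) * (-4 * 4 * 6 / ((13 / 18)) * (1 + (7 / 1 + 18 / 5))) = 400896 / 85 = 4716.42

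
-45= -45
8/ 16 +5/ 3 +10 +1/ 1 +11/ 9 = 259/ 18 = 14.39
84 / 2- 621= -579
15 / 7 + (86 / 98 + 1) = 197 / 49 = 4.02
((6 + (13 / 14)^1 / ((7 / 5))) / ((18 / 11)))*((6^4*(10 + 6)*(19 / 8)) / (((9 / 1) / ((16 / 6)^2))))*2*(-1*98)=-279504896 / 9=-31056099.56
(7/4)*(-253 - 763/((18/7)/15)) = -197561/24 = -8231.71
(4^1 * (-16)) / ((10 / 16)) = -512 / 5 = -102.40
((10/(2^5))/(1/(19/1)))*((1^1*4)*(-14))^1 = -665/2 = -332.50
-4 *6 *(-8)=192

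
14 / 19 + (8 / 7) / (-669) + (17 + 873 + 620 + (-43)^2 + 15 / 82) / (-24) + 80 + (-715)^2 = 9945396599531 / 19456304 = 511165.77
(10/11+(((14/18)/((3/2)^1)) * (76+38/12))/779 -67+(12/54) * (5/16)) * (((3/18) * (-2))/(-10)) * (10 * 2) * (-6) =19279241/73062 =263.88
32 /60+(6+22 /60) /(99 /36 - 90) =482 /1047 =0.46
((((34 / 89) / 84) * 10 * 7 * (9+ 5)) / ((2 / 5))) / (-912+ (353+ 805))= 2975 / 65682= 0.05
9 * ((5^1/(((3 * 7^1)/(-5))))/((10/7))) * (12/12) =-15/2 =-7.50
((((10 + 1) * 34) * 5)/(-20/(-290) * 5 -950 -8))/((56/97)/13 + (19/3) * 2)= -0.15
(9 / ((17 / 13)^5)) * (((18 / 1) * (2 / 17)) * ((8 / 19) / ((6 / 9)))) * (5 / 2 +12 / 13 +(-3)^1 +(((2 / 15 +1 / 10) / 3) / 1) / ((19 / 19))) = 3615137136 / 2293069055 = 1.58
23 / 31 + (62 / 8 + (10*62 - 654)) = -25.51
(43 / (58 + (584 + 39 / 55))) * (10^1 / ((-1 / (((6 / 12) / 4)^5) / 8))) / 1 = -11825 / 72394752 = -0.00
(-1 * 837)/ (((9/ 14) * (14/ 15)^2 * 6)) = -6975/ 28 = -249.11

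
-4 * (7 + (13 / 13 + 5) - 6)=-28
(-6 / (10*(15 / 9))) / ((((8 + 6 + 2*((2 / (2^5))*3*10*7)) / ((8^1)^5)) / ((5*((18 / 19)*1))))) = -21233664 / 15295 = -1388.27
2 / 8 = 1 / 4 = 0.25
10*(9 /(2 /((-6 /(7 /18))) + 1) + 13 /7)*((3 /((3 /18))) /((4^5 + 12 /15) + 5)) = 3611700 /1694021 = 2.13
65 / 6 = 10.83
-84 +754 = 670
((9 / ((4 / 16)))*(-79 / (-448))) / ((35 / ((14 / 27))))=79 / 840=0.09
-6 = -6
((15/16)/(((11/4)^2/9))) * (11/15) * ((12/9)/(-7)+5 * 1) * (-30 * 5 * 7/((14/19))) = -431775/77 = -5607.47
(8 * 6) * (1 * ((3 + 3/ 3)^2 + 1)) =816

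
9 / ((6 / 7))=21 / 2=10.50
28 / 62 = 14 / 31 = 0.45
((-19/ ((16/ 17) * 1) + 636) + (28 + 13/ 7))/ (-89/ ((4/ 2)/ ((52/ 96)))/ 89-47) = -216945/ 15883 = -13.66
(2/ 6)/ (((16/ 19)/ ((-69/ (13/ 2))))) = -437/ 104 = -4.20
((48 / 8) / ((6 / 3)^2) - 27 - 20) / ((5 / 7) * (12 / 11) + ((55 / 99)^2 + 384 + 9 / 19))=-0.12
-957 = -957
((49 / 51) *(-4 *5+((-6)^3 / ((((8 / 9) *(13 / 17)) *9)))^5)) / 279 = -998296770135791 / 5283128097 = -188959.41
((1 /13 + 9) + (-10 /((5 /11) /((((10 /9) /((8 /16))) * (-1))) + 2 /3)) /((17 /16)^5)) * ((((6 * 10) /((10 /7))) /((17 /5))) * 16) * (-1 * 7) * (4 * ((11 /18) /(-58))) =-670380902797760 /1665275022879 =-402.56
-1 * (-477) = 477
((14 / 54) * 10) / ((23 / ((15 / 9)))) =350 / 1863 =0.19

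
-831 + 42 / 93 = -25747 / 31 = -830.55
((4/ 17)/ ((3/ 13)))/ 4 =13/ 51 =0.25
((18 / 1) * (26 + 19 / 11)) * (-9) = -49410 / 11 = -4491.82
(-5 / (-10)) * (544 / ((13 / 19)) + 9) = 10453 / 26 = 402.04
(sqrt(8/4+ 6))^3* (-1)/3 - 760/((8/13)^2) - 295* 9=-37295/8 - 16* sqrt(2)/3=-4669.42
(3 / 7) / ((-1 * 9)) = -1 / 21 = -0.05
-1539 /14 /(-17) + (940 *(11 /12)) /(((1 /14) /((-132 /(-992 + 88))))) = 47546617 /26894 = 1767.93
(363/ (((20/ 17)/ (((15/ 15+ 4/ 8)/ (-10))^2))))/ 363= 153/ 8000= 0.02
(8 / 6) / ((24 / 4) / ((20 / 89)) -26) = 40 / 21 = 1.90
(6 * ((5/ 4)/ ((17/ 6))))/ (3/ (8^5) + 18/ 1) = 491520/ 3342353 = 0.15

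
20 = 20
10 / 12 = 5 / 6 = 0.83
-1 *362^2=-131044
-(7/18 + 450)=-8107/18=-450.39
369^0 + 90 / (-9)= -9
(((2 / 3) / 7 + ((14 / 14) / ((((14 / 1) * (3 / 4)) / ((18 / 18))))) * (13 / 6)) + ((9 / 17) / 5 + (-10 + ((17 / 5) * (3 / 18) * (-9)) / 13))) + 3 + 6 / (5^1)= -5.78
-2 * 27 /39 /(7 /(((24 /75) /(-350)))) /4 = 18 /398125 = 0.00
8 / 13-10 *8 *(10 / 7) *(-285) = 32572.04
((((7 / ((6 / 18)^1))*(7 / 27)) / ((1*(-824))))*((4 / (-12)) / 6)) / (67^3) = 49 / 40148251344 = 0.00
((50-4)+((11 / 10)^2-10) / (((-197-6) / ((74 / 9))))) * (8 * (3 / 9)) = 123.62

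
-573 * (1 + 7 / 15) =-4202 / 5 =-840.40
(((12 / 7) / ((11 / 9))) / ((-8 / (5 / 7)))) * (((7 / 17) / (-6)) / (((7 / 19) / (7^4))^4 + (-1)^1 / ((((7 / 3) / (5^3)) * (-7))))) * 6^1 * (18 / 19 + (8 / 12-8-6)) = -215440060408814745 / 2581473541860646312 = -0.08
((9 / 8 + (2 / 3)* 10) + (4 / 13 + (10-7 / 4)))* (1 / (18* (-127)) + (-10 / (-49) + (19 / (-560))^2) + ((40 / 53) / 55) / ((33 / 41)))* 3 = 2601277056198599 / 239065476249600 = 10.88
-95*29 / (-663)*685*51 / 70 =377435 / 182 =2073.82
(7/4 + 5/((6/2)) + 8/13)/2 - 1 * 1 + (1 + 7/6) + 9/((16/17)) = 2651/208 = 12.75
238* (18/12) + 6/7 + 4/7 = 358.43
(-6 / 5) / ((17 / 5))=-0.35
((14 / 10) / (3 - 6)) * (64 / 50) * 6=-448 / 125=-3.58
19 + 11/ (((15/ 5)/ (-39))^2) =1878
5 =5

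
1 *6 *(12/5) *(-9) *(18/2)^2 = -52488/5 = -10497.60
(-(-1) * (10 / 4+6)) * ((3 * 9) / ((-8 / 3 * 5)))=-1377 / 80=-17.21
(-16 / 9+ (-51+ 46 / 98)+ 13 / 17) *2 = -103.09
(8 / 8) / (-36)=-1 / 36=-0.03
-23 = -23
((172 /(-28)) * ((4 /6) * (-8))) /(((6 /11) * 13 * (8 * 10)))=473 /8190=0.06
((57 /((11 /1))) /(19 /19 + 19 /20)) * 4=1520 /143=10.63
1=1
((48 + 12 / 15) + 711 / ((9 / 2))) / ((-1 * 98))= -2.11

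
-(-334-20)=354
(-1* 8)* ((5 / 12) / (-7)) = 10 / 21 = 0.48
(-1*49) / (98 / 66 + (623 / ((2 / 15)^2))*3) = -924 / 1982503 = -0.00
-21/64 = -0.33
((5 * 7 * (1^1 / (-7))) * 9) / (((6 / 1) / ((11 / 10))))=-33 / 4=-8.25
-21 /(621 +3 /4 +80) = -12 /401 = -0.03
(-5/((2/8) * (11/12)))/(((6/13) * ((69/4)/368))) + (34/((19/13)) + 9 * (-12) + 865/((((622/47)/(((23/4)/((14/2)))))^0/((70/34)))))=687.66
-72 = -72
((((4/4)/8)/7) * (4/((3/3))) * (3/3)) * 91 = 13/2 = 6.50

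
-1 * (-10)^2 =-100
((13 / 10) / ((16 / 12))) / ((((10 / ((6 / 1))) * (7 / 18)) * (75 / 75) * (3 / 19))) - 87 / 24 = 8263 / 1400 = 5.90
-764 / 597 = -1.28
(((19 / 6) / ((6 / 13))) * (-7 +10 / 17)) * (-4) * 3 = 26923 / 51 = 527.90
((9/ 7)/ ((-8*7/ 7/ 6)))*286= -3861/ 14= -275.79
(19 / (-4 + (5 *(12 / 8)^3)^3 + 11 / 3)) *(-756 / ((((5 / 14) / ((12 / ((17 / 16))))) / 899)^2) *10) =-257676326263641341952 / 10664985785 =-24160962935.93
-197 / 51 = -3.86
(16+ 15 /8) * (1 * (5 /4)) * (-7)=-5005 /32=-156.41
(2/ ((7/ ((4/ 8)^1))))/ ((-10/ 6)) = -3/ 35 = -0.09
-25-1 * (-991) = 966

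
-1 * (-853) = 853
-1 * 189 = -189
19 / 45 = 0.42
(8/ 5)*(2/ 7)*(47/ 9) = 752/ 315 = 2.39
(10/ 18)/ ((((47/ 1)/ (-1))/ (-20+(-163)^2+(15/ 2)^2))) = -532105/ 1692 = -314.48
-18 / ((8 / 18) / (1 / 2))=-20.25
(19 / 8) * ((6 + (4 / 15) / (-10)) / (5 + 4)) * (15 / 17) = 1064 / 765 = 1.39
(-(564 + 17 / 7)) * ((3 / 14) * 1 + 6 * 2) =-6918.52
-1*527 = -527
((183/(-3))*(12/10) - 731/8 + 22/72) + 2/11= -649787/3960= -164.09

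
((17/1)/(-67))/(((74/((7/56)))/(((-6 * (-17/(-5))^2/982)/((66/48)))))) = 14739/669453950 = 0.00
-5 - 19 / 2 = -14.50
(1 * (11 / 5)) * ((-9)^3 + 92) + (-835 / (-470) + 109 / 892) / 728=-213857950679 / 152603360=-1401.40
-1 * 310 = -310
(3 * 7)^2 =441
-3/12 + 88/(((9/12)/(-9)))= -4225/4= -1056.25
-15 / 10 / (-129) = 1 / 86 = 0.01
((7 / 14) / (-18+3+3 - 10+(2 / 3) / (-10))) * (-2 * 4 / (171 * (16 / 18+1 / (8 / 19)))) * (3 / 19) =288 / 5616077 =0.00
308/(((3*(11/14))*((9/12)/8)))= 12544/9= 1393.78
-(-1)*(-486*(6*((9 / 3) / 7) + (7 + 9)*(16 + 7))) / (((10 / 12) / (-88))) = 19018318.63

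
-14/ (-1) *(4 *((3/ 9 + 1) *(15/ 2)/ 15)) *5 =560/ 3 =186.67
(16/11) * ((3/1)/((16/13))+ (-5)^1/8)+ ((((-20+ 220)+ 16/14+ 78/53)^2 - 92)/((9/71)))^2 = 1762539547292352064379453/16880034988971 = 104415633524.69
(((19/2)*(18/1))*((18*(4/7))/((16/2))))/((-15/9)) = -4617/35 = -131.91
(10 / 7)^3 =1000 / 343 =2.92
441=441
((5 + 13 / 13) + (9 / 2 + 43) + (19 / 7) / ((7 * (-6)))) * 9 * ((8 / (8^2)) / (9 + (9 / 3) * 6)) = 7855 / 3528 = 2.23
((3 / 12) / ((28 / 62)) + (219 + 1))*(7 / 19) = 12351 / 152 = 81.26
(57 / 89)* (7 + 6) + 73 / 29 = 27986 / 2581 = 10.84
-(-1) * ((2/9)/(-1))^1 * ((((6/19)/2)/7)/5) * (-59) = 118/1995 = 0.06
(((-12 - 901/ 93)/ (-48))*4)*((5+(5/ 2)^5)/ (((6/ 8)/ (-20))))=-3681025/ 744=-4947.61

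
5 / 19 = 0.26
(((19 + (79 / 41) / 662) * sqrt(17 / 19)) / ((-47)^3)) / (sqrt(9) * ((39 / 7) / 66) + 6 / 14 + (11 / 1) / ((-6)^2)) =-102123846 * sqrt(323) / 10467326780257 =-0.00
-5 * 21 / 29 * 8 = -840 / 29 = -28.97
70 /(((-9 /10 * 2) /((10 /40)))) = -175 /18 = -9.72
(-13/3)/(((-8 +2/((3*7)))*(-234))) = -7/2988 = -0.00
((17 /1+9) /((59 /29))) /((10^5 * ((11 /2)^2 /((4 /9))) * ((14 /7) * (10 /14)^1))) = 2639 /2007843750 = 0.00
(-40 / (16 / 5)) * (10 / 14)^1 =-125 / 14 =-8.93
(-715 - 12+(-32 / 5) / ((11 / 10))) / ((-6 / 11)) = 2687 / 2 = 1343.50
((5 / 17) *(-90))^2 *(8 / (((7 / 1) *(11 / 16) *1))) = 25920000 / 22253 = 1164.79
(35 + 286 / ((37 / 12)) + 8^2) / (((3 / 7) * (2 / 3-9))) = -53.69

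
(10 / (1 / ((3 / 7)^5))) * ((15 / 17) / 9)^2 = 6750 / 4857223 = 0.00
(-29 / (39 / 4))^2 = 8.85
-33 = -33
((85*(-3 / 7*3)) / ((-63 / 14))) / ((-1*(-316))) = 85 / 1106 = 0.08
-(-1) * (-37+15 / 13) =-466 / 13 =-35.85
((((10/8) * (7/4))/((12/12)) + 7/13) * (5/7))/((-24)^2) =45/13312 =0.00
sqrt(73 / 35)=sqrt(2555) / 35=1.44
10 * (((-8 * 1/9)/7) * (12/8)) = -40/21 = -1.90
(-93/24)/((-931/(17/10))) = 527/74480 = 0.01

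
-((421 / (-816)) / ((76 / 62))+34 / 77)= -49345 / 2387616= -0.02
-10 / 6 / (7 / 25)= -125 / 21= -5.95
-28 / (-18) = 14 / 9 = 1.56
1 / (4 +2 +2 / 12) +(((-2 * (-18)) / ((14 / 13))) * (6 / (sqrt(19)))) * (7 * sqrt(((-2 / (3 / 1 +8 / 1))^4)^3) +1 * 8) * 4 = 1472.66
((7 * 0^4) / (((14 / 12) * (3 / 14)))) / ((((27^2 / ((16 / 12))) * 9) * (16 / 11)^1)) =0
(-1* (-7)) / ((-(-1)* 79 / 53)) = 371 / 79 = 4.70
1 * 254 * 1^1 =254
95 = 95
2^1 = 2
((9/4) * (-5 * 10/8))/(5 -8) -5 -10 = -165/16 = -10.31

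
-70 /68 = -35 /34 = -1.03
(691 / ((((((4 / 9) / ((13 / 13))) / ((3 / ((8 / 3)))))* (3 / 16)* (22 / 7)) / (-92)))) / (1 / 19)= -57071763 / 11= -5188342.09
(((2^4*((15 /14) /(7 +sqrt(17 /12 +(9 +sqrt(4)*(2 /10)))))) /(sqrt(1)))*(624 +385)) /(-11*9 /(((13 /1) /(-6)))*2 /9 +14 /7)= 47221200 /180989 - 1574040*sqrt(9735) /1266923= 138.32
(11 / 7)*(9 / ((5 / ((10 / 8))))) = 3.54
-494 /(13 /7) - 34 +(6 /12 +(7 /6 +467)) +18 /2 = 533 /3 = 177.67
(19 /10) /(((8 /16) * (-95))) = -1 /25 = -0.04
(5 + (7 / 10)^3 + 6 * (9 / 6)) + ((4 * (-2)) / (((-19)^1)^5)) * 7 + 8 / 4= 40466941957 / 2476099000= 16.34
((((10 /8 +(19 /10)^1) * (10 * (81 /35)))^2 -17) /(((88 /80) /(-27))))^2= 204576009242049 /12100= 16907108201.82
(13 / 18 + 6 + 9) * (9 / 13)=283 / 26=10.88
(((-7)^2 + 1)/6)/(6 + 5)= 25/33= 0.76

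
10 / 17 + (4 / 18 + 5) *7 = 5683 / 153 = 37.14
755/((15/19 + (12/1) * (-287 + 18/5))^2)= 6813875/104329646001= 0.00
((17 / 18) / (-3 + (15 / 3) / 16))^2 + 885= 885.12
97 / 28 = 3.46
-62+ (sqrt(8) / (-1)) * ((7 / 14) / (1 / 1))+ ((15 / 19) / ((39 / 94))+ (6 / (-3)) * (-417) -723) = 12573 / 247 -sqrt(2) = 49.49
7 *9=63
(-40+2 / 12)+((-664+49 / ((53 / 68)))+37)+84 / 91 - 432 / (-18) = -2393761 / 4134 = -579.04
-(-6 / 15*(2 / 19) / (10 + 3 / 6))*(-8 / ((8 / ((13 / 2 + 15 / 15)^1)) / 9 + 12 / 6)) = -0.02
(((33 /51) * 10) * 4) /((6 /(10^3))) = 4313.73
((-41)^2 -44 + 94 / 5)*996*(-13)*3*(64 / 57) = -6860575488 / 95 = -72216584.08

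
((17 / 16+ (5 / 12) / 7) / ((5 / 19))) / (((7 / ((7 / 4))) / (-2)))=-7163 / 3360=-2.13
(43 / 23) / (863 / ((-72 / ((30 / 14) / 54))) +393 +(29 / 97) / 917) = 4956949872 / 1040736732473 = 0.00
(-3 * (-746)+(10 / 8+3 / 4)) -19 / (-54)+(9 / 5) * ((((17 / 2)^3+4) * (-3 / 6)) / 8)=7502329 / 3456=2170.81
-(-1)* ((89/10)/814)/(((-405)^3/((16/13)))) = -356/1757408956875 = -0.00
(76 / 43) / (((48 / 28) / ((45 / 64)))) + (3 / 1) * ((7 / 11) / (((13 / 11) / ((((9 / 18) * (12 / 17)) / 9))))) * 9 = 787647 / 608192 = 1.30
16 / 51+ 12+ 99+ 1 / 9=17048 / 153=111.42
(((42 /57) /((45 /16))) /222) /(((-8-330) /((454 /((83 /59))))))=-1500016 /1331232435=-0.00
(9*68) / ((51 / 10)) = 120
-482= -482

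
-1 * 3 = -3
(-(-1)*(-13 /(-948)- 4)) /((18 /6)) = -3779 /2844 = -1.33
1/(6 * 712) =1/4272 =0.00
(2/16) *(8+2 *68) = 18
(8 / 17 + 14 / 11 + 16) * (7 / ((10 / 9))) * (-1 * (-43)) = 4494231 / 935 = 4806.66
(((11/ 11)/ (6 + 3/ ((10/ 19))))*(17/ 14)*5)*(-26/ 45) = -170/ 567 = -0.30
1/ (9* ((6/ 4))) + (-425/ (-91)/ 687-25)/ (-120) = 317731/ 1125306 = 0.28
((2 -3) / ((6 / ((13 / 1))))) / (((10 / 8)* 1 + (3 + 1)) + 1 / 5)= -130 / 327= -0.40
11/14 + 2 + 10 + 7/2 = 114/7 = 16.29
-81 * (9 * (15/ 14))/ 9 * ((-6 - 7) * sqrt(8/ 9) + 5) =629.76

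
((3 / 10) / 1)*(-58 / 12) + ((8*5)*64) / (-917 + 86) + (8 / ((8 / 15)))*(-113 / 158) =-20034071 / 1312980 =-15.26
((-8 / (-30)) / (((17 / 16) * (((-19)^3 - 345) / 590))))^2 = 3564544 / 8436606201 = 0.00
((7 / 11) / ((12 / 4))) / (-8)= -7 / 264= -0.03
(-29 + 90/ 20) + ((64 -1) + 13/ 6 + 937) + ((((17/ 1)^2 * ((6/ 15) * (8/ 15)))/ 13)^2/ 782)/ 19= 977.67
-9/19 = -0.47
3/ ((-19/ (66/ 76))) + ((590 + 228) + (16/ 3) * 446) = 6923683/ 2166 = 3196.53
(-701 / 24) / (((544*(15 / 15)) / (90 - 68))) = -7711 / 6528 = -1.18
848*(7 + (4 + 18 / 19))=192496 / 19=10131.37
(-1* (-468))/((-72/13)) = -169/2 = -84.50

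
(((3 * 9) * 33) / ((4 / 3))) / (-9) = -297 / 4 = -74.25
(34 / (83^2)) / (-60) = -17 / 206670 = -0.00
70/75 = 14/15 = 0.93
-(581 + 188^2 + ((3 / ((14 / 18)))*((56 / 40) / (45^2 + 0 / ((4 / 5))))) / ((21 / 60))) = -18860629 / 525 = -35925.01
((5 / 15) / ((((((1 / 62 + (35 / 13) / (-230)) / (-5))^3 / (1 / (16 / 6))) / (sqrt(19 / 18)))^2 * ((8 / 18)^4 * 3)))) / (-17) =-137245605712897660683849683296875 / 2646074068074496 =-51867635667798596.67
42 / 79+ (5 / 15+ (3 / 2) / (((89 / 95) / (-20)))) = -31.16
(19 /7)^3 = 6859 /343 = 20.00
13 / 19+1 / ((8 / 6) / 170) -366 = -9037 / 38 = -237.82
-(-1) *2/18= 1/9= 0.11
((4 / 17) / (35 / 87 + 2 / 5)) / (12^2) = 145 / 71196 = 0.00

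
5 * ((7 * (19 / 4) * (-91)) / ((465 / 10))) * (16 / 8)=-60515 / 93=-650.70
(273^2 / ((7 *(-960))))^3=-44701078149 / 32768000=-1364.17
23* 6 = 138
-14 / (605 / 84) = -1176 / 605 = -1.94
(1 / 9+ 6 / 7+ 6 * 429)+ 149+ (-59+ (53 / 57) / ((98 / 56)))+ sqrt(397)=sqrt(397)+ 3190603 / 1197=2685.42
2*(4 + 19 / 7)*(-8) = -752 / 7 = -107.43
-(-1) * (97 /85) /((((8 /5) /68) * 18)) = 97 /36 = 2.69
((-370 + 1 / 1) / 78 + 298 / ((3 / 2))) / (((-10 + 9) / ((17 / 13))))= -257159 / 1014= -253.61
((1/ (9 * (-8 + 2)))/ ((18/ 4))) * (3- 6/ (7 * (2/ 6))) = -1/ 567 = -0.00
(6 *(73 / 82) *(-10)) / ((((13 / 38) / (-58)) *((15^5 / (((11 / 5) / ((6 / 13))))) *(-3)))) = -1769812 / 93403125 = -0.02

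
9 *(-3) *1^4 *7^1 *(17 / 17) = -189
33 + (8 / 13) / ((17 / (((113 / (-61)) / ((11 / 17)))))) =286955 / 8723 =32.90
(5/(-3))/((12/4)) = -5/9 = -0.56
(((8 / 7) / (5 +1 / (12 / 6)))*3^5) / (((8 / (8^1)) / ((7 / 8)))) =486 / 11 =44.18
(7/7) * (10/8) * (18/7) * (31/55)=279/154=1.81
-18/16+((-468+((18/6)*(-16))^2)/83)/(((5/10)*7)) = 24147/4648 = 5.20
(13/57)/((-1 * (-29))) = 13/1653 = 0.01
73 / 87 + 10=943 / 87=10.84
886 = 886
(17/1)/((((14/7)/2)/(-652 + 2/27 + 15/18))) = -597703/54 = -11068.57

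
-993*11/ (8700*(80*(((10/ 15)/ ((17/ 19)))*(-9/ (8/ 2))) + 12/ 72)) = 185691/ 19811350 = 0.01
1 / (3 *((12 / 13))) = 13 / 36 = 0.36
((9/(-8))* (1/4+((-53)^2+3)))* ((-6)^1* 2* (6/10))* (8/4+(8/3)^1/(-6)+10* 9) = 10427823/5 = 2085564.60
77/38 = 2.03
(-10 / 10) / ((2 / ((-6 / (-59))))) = -3 / 59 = -0.05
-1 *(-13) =13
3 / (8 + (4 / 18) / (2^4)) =216 / 577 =0.37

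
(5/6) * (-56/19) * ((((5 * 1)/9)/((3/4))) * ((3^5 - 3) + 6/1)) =-229600/513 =-447.56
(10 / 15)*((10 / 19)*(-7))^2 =9800 / 1083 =9.05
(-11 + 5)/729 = -2/243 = -0.01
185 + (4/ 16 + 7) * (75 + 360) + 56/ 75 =1001849/ 300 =3339.50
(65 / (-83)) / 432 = -65 / 35856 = -0.00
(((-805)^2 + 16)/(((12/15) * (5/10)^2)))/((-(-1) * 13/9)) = 29161845/13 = 2243218.85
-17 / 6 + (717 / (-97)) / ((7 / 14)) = -10253 / 582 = -17.62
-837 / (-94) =837 / 94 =8.90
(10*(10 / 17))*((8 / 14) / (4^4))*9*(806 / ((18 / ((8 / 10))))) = 2015 / 476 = 4.23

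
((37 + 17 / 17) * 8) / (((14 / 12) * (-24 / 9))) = -684 / 7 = -97.71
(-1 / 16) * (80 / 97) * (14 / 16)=-35 / 776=-0.05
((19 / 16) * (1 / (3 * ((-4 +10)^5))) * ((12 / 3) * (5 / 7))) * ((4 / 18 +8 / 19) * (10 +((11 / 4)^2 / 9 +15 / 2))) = 726275 / 423263232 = 0.00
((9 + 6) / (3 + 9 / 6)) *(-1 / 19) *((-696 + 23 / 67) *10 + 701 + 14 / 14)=4190560 / 3819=1097.29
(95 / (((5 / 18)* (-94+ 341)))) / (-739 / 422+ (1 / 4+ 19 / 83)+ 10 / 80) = -840624 / 696527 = -1.21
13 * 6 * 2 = 156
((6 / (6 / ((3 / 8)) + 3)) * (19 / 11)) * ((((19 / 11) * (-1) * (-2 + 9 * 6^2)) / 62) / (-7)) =2622 / 3751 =0.70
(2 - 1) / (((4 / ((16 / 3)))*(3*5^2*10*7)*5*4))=1 / 78750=0.00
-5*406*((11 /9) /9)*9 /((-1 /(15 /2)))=55825 /3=18608.33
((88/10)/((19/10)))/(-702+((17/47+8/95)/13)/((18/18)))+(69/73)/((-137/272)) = -767402070872/407496735599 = -1.88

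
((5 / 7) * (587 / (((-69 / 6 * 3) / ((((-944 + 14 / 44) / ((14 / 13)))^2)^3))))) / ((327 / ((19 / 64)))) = -21553183728767584039526640603305759485 / 4314685654124035964928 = -4995307991479461.37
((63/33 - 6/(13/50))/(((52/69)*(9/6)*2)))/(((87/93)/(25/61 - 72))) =856825647/1195844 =716.50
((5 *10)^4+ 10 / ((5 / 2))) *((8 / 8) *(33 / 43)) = 206250132 / 43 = 4796514.70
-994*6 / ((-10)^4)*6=-4473 / 1250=-3.58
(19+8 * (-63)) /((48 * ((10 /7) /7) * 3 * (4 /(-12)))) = 4753 /96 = 49.51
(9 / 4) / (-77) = -9 / 308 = -0.03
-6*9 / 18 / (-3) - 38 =-37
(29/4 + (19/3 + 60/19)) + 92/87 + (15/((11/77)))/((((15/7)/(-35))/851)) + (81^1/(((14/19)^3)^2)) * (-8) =-2276893024208443/1555790376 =-1463496.02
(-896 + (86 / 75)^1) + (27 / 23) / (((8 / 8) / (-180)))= -1908122 / 1725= -1106.16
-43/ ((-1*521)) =43/ 521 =0.08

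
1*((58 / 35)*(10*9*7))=1044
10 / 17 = 0.59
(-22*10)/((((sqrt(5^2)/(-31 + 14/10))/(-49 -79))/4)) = -3334144/5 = -666828.80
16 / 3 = 5.33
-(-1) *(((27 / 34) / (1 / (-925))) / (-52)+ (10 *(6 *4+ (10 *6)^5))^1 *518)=7121447643822735 / 1768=4027968124334.13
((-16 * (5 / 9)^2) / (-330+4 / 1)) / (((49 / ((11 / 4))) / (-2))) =-1100 / 646947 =-0.00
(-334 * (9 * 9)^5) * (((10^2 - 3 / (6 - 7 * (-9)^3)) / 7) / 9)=-22036425499974474 / 11921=-1848538335707.95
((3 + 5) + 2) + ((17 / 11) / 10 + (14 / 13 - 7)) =6051 / 1430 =4.23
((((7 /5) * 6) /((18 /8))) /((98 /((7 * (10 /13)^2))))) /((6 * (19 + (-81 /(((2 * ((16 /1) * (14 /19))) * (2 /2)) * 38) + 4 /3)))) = 35840 /27587391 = 0.00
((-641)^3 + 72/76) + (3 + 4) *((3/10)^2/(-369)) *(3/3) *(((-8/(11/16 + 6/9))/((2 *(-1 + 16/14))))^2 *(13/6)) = -1666997378743237/6329375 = -263374721.63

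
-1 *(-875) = 875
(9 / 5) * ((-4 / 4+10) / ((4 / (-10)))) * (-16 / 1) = 648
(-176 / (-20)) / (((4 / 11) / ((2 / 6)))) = 8.07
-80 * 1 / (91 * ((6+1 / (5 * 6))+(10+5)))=-2400 / 57421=-0.04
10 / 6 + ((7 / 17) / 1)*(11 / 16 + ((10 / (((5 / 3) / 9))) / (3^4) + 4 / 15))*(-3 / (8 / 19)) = -100811 / 32640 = -3.09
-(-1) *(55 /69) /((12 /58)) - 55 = -21175 /414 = -51.15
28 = 28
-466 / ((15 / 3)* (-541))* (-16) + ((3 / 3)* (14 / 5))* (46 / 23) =7692 / 2705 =2.84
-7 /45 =-0.16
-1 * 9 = -9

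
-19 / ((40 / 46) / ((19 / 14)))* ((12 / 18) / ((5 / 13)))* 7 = -107939 / 300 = -359.80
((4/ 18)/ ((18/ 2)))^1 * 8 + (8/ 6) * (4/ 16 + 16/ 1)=1771/ 81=21.86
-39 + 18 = -21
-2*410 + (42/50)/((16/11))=-327769/400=-819.42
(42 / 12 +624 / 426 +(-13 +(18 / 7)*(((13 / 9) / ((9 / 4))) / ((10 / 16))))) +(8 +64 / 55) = 1854803 / 492030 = 3.77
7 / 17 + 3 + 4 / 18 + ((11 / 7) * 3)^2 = 193861 / 7497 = 25.86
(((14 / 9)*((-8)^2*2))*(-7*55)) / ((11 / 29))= -1818880 / 9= -202097.78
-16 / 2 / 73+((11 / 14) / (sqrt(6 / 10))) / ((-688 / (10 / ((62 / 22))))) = -8 / 73 - 605* sqrt(15) / 447888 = -0.11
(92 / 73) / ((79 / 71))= 6532 / 5767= 1.13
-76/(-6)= 38/3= 12.67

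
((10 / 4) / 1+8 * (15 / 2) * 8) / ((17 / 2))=965 / 17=56.76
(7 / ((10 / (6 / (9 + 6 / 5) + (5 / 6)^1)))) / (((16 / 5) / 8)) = 2.49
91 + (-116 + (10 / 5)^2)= -21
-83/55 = -1.51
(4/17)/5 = 4/85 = 0.05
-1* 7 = -7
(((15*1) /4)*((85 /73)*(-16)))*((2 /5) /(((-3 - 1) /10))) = 5100 /73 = 69.86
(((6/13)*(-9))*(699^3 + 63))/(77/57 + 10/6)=-262808998659/559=-470141321.39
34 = 34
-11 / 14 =-0.79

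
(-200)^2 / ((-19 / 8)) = -320000 / 19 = -16842.11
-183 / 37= -4.95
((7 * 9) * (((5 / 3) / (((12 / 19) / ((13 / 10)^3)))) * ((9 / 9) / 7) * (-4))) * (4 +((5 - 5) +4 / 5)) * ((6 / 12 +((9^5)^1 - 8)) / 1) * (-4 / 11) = 29574832014 / 1375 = 21508968.74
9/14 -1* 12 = -159/14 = -11.36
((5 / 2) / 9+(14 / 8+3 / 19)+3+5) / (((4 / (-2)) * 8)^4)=6967 / 44826624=0.00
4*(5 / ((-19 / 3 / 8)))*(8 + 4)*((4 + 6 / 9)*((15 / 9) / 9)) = -44800 / 171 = -261.99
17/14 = 1.21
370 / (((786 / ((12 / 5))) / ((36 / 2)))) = 2664 / 131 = 20.34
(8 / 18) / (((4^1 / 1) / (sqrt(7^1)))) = sqrt(7) / 9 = 0.29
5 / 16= 0.31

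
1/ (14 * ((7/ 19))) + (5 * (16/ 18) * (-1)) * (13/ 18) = -23941/ 7938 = -3.02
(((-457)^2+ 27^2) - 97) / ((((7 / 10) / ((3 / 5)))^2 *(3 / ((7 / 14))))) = 1256886 / 49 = 25650.73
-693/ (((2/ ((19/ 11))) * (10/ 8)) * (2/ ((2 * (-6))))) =14364/ 5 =2872.80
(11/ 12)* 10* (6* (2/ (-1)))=-110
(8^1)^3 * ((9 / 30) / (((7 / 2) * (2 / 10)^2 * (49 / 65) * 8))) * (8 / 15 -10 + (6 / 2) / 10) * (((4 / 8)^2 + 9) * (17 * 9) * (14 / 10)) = -161904600 / 49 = -3304175.51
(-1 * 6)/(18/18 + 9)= -3/5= -0.60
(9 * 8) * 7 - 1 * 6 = 498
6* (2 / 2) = 6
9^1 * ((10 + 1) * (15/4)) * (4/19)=1485/19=78.16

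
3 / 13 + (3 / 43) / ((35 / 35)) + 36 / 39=684 / 559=1.22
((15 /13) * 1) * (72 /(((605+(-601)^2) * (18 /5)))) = 50 /783913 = 0.00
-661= -661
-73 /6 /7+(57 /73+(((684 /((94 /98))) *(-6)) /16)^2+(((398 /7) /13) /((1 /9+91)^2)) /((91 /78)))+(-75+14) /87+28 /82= 26856423130915561822 /375564888228075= 71509.41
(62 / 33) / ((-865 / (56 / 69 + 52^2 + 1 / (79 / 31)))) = -914256154 / 155598795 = -5.88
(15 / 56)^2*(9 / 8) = 2025 / 25088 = 0.08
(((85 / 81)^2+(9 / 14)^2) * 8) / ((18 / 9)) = 6.06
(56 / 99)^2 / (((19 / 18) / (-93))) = -194432 / 6897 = -28.19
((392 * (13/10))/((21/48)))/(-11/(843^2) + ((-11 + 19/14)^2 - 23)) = 811208676096/48739850885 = 16.64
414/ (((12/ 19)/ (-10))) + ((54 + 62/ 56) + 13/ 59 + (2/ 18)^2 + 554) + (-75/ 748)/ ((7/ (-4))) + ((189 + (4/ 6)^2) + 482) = -5274.16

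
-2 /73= -0.03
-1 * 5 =-5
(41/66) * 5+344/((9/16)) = 121703/198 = 614.66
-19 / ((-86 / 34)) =323 / 43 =7.51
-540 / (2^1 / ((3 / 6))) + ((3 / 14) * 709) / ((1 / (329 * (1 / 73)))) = 80259 / 146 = 549.72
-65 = -65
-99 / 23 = -4.30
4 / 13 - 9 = -113 / 13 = -8.69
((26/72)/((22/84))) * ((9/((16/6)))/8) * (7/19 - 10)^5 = -168089022036117/3486347392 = -48213.50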